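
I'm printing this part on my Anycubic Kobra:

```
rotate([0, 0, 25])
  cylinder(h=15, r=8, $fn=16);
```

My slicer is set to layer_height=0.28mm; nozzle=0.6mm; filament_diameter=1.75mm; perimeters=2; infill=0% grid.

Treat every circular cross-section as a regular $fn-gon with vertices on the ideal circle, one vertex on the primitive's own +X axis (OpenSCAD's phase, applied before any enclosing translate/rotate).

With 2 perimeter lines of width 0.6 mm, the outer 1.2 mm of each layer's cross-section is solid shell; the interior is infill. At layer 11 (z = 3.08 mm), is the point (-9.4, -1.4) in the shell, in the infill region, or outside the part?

outside

At z = 3.08 mm: the cylinder: section is a regular 16-gon, circumradius r=8; (rotated 25° about Z; rotation is an isometry so areas/perimeters/island counts are preserved). Overall, the cross-section is a single solid region. Undo the 25° rotation: the query point maps to (-9.111, 2.704) in the un-rotated model frame. The nearest boundary edge runs (-7.39, 3.06)→(-8.00, 0.00); distance from the point to it = 1.62 mm. The point is not inside any of the regions above, so it lies outside the cross-section (1.62 mm from the nearest boundary).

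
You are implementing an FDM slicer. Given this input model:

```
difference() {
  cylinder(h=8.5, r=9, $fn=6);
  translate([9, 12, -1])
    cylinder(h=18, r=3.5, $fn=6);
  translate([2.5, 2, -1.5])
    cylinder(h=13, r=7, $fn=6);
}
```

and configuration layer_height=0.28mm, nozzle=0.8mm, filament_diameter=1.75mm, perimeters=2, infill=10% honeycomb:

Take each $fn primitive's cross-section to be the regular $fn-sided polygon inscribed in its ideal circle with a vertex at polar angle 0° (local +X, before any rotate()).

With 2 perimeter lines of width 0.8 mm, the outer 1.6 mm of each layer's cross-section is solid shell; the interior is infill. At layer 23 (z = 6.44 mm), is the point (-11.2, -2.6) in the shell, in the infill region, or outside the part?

At z = 6.44 mm: the cylinder: section is a regular 6-gon, circumradius r=9; the r=3.5 cylinder at (9, 12) gives a regular 6-gon of circumradius 3.5 (constant along its height); the r=7 cylinder at (2.5, 2) contributes a regular 6-gon of circumradius 7; After the difference (first − rest): starting from the r=9 cylinder, the r=3.5 cylinder at (9, 12) misses the remaining region (no effect); the r=7 cylinder at (2.5, 2) partially overlaps it — only the 114.62 mm² overlap (of its 127.31 mm²) is removed, clipping the outline — 1 connected region. Overall, the cross-section is a single solid region. The nearest boundary edge runs (-4.50, -7.79)→(-9.00, 0.00); distance from the point to it = 3.21 mm. The point is not inside any of the regions above, so it lies outside the cross-section (3.21 mm from the nearest boundary).

outside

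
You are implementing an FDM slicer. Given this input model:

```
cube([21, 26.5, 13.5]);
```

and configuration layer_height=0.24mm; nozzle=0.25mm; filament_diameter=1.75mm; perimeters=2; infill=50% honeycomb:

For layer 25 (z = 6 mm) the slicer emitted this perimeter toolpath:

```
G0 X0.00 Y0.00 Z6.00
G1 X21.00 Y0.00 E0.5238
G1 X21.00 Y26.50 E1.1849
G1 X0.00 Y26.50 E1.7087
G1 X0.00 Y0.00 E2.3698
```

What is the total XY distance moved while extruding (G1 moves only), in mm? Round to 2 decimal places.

Sum the Euclidean lengths of each G1 segment: total = 95.00 mm.

95.00 mm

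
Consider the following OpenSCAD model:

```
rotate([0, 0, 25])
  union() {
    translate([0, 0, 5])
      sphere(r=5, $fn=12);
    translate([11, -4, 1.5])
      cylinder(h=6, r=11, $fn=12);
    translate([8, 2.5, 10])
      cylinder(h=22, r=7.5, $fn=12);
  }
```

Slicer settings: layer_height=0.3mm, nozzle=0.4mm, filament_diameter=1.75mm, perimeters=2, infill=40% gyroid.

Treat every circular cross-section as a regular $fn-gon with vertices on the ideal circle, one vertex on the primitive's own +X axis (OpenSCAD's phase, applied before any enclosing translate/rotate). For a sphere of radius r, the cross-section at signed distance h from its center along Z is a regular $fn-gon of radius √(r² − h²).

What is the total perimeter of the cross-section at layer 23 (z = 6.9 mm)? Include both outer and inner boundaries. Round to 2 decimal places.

At z = 6.9 mm: the r=5 sphere slices to a regular 12-gon of circumradius 4.625 (√(r²−h²) with h=1.9 from center) (perimeter = 2·12·4.625·sin(180°/12) = 28.73 mm); the r=11 cylinder at (11, -4) contributes a regular 12-gon of circumradius 11 (perimeter = 2·12·11.000·sin(180°/12) = 68.33 mm); the cylinder at (8, 2.5) is not intersected at this z (z outside [10, 32]); Merging all regions: the regions partially overlap (shared area 21.13 mm²), so the edge portions inside another operand are dropped and the merged outline is re-measured after clipping — boundary = 77.76 mm; (whole slice rotated 25° about Z — lengths, areas and connectivity unchanged). Overall, the cross-section is a single solid region. Total boundary length (outer) = 77.76 mm.

77.76 mm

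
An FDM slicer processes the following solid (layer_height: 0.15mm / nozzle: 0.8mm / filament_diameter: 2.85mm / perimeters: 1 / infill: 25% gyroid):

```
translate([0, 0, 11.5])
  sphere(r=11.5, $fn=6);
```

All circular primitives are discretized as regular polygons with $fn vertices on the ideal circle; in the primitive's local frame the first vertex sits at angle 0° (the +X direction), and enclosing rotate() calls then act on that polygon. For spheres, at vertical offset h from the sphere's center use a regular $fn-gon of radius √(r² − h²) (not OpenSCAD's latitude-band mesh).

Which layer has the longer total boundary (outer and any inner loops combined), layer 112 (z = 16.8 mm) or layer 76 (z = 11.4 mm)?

Layer 112 (z = 16.8): the r=11.5 sphere slices to a regular 6-gon of circumradius 10.206 (√(r²−h²) with h=5.3 from center) (perimeter = 2·6·10.206·sin(180°/6) = 61.24 mm). So its perimeter = 61.24 mm. Layer 76 (z = 11.4): the sphere: section is a regular 6-gon, circumradius = √(r²−h²) = √(11.5²−0.1²) = 11.500 (perimeter = 2·6·11.500·sin(180°/6) = 69.00 mm). So its perimeter = 69.00 mm. Layer 76 is larger (69.00 vs 61.24 mm).

layer 76 (z = 11.4 mm)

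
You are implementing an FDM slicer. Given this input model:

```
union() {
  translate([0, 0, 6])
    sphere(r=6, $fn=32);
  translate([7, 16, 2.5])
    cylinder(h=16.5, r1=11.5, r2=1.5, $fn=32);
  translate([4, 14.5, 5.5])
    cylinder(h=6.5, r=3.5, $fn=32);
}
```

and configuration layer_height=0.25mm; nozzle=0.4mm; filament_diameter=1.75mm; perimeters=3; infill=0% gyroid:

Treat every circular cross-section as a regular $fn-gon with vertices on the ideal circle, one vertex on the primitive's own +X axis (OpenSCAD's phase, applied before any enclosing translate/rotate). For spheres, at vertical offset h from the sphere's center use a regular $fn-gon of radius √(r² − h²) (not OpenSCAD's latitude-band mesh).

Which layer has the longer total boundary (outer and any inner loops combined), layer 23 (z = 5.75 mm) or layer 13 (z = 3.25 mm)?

Layer 23 (z = 5.75): the r=6 sphere contributes a regular 32-gon of circumradius √(6²−0.25²) = 5.995 (perimeter = 2·32·5.995·sin(180°/32) = 37.61 mm); the cone at (7, 16) contributes a regular 32-gon of circumradius 9.530 (interpolated between r1=11.5 and r2=1.5 at t=0.197) (perimeter = 2·32·9.530·sin(180°/32) = 59.78 mm); the cylinder at (4, 14.5): section is a regular 32-gon, circumradius r=3.5 (perimeter = 2·32·3.500·sin(180°/32) = 21.96 mm); Combining (union): the regions partially overlap (shared area 38.24 mm²), so the edge portions inside another operand are dropped and the merged outline is re-measured after clipping — boundary = 97.39 mm. So its perimeter = 97.39 mm. Layer 13 (z = 3.25): the sphere: section is a regular 32-gon, circumradius = √(r²−h²) = √(6²−2.75²) = 5.333 (perimeter = 2·32·5.333·sin(180°/32) = 33.45 mm); the cone at (7, 16) contributes a regular 32-gon of circumradius 11.045 (interpolated between r1=11.5 and r2=1.5 at t=0.045) (perimeter = 2·32·11.045·sin(180°/32) = 69.29 mm); the cylinder at (4, 14.5) is absent (z outside [5.5, 12]); Merging all regions: the 2 present regions are separate (no shared area or edge), so areas and boundary lengths simply add and each stays a separate island — boundary = 102.74 mm. So its perimeter = 102.74 mm. Layer 13 is larger (102.74 vs 97.39 mm).

layer 13 (z = 3.25 mm)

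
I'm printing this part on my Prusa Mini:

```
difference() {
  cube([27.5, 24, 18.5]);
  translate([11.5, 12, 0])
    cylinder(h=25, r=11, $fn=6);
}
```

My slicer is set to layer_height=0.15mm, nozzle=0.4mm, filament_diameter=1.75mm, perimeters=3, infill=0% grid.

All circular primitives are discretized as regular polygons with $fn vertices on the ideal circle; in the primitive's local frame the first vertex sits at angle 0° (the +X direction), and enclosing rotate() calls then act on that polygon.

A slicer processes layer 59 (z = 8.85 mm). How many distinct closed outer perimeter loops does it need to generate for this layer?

1

At z = 8.85 mm: the cube (footprint 27.5×24) is included at this height; the r=11 cylinder at (11.5, 12) contributes a regular 6-gon of circumradius 11; Subtracting the remaining from the first: starting from the 27.5×24 cube, the r=11 cylinder at (11.5, 12) lies wholly inside it (removes its full 314.37 mm² and its 66.00 mm outline becomes a hole wall) — 1 connected region with 1 hole. The result has 1 disconnected region.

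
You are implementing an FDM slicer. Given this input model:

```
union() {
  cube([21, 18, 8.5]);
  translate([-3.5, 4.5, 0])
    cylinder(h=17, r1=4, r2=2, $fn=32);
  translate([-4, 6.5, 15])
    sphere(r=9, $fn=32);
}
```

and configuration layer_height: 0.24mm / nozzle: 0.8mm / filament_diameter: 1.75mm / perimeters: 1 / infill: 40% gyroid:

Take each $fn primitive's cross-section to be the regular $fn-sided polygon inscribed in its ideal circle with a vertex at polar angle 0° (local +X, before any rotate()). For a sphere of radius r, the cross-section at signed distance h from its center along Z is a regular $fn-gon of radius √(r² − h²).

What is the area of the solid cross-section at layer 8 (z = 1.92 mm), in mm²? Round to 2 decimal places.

421.98 mm²

At z = 1.92 mm: the cube (footprint 21×18) is included at this height (area 378.00 mm²); the cone at (-3.5, 4.5) (r1=4→r2=2) has section circumradius 3.774 here — a regular 32-gon (area = (32/2)·3.774²·sin(360°/32) = 44.46 mm²); the sphere at (-4, 6.5) is not intersected at this z (|z−center|=13.080 > r=9); Combining (union): the regions partially overlap — summed areas 422.46 mm² minus the doubly-counted overlap 0.48 mm² gives 421.98 mm² — area = 421.98 mm². Overall, the cross-section is a single solid region. Net area = 421.98 mm².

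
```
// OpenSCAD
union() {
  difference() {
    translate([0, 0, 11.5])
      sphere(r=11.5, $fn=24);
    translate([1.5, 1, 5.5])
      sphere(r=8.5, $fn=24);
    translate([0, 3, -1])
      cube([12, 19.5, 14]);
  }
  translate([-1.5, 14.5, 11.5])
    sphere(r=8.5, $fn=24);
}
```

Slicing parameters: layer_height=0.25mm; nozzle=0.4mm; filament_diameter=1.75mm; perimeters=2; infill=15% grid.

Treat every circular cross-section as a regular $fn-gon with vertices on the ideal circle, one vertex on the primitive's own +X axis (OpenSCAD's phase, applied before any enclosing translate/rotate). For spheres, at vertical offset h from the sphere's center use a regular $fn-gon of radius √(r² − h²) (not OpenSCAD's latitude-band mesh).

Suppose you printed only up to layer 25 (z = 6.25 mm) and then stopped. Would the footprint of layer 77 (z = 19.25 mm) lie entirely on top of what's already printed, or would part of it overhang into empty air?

Compare the two slices. At z = 6.25: the r=11.5 sphere slices to a regular 24-gon of circumradius 10.232 (√(r²−h²) with h=5.25 from center) (area = (24/2)·10.232²·sin(360°/24) = 325.14 mm²); the r=8.5 sphere at (1.5, 1) slices to a regular 24-gon of circumradius 8.467 (√(r²−h²) with h=0.75 from center) (area = (24/2)·8.467²·sin(360°/24) = 222.65 mm²); the 12×19.5 cube at (0, 3) contributes its full rectangle (area 234.00 mm²); Taking the first minus the rest: starting from the r=11.5 sphere (325.14 mm²), the r=8.5 sphere at (1.5, 1) partially overlaps it — only the 222.49 mm² overlap (of its 222.65 mm²) is removed, clipping the outline; the 12×19.5 cube at (0, 3) partially overlaps it — only the 2.81 mm² overlap (of its 234.00 mm²) is removed, clipping the outline — area = 99.84 mm²; the sphere at (-1.5, 14.5): section is a regular 24-gon, circumradius = √(r²−h²) = √(8.5²−5.25²) = 6.685 (area = (24/2)·6.685²·sin(360°/24) = 138.79 mm²); Taking the union: the regions partially overlap — summed areas 238.63 mm² minus the doubly-counted overlap 5.54 mm² gives 233.09 mm² — area = 233.09 mm². At z = 19.25: the r=11.5 sphere contributes a regular 24-gon of circumradius √(11.5²−7.75²) = 8.496 (area = (24/2)·8.496²·sin(360°/24) = 224.20 mm²); the sphere at (1.5, 1) does not reach this height (|z−center|=13.750 > r=8.5); the cube at (0, 3) is not intersected at this z (z outside [-1, 13]); Subtracting the remaining from the first: none of the subtracted shapes is present at this height, so the r=11.5 sphere is unchanged — area = 224.20 mm²; the sphere at (-1.5, 14.5): section is a regular 24-gon, circumradius = √(r²−h²) = √(8.5²−7.75²) = 3.491 (area = (24/2)·3.491²·sin(360°/24) = 37.85 mm²); Taking the union: the 2 present regions are separate (no shared area or edge), so areas and boundary lengths simply add and each stays a separate island — area = 262.05 mm². Checking containment: at z = 19.25 the cross-section extends beyond the z = 6.25 cross-section by about 191.72 mm².

part overhangs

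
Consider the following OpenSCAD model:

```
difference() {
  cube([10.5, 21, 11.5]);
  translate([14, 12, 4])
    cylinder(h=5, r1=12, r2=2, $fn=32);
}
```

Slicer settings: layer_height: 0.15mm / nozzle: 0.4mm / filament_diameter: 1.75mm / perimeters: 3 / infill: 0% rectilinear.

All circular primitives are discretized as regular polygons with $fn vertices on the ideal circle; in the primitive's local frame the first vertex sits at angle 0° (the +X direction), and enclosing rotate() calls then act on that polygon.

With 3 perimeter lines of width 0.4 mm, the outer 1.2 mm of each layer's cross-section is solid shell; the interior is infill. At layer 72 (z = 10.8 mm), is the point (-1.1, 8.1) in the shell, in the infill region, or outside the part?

At z = 10.8 mm: the cube is present — its section is the full 10.5×21 rectangle; the cone at (14, 12) is absent (z outside [4, 9]); Taking the first minus the rest: none of the subtracted shapes is present at this height, so the 10.5×21 cube is unchanged — 1 connected region. Overall, the cross-section is a single solid region. The nearest boundary edge runs (0.00, 21.00)→(0.00, 0.00); distance from the point to it = 1.10 mm. The point is not inside any of the regions above, so it lies outside the cross-section (1.10 mm from the nearest boundary).

outside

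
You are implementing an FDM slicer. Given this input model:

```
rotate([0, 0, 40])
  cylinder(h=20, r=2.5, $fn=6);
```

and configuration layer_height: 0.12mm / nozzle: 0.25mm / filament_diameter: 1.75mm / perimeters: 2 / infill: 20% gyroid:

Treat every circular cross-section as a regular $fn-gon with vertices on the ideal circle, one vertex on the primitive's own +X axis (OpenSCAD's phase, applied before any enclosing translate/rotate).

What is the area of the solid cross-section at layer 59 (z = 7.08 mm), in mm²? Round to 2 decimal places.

16.24 mm²

At z = 7.08 mm: the r=2.5 cylinder contributes a regular 6-gon of circumradius 2.5 (area = (6/2)·2.500²·sin(360°/6) = 16.24 mm²); (rotated 40° about Z; rotation is an isometry so areas/perimeters/island counts are preserved). Overall, the cross-section is a single solid region. Net area = 16.24 mm².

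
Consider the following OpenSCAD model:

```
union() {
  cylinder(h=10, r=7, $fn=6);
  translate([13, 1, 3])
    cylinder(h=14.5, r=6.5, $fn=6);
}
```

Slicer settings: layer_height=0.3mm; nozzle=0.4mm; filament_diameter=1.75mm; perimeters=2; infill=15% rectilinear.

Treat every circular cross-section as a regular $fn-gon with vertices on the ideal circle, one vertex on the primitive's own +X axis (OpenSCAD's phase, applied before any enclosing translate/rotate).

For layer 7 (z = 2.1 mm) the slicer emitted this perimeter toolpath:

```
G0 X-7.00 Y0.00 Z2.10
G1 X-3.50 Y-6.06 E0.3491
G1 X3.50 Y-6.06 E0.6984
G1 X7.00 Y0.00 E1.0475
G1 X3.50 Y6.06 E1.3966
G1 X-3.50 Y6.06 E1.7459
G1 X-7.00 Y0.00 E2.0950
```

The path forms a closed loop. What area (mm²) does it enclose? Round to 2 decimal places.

127.26 mm²

Apply the shoelace formula to the sequence of (X, Y) vertices; enclosed area = 127.26 mm².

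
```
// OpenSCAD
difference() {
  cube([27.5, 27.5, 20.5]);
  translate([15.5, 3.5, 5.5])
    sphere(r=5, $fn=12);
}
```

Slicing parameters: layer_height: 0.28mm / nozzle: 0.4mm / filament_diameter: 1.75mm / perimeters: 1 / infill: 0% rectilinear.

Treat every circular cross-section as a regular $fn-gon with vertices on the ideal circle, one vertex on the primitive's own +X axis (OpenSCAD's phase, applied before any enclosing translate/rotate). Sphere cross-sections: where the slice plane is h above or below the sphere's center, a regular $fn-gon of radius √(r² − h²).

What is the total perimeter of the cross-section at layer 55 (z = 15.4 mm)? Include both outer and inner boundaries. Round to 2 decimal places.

110.00 mm

At z = 15.4 mm: the 27.5×27.5 cube contributes its full rectangle (perimeter 110.00 mm); the sphere at (15.5, 3.5) is absent (|z−center|=9.900 > r=5); Taking the first minus the rest: none of the subtracted shapes is present at this height, so the 27.5×27.5 cube is unchanged — boundary = 110.00 mm. Overall, the cross-section is a single solid region. Total boundary length (outer) = 110.00 mm.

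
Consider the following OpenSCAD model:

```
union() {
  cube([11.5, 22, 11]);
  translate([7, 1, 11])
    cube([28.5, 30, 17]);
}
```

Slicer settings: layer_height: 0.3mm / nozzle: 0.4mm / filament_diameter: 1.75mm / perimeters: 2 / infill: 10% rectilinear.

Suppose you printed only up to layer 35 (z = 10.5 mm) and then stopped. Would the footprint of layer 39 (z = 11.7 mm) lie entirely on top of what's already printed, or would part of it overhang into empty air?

part overhangs

Compare the two slices. At z = 10.5: the 11.5×22 cube contributes its full rectangle (area 253.00 mm²); the cube at (7, 1) is not intersected at this z (z outside [11, 28]); Merging all regions: only the 11.5×22 cube is present, so the union is just that shape — area = 253.00 mm². At z = 11.7: the cube is absent (z outside [0, 11]); the 28.5×30 cube at (7, 1) contributes its full rectangle (area 855.00 mm²); Merging all regions: only the 28.5×30 cube at (7, 1) is present, so the union is just that shape — area = 855.00 mm². Checking containment: at z = 11.7 the cross-section extends beyond the z = 10.5 cross-section by about 760.50 mm².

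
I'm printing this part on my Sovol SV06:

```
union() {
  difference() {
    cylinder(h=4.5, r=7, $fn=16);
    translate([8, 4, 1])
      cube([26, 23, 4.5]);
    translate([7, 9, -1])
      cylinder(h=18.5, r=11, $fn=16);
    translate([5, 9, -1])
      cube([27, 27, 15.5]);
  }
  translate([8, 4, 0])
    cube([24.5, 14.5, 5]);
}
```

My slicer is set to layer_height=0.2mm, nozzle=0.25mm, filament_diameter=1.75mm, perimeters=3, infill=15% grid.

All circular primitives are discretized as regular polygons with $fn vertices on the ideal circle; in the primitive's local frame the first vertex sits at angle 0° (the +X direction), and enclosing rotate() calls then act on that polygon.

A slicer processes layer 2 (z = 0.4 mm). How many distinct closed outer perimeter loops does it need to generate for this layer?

2

At z = 0.4 mm: the r=7 cylinder contributes a regular 16-gon of circumradius 7; the cube at (8, 4) does not reach this height (z outside [1, 5.5]); the cylinder at (7, 9): section is a regular 16-gon, circumradius r=11; the 27×27 cube at (5, 9) contributes its full rectangle; Taking the first minus the rest: starting from the r=7 cylinder, the r=11 cylinder at (7, 9) partially overlaps it — only the 57.75 mm² overlap (of its 370.44 mm²) is removed, clipping the outline; the 27×27 cube at (5, 9) misses the remaining region (no effect) — 1 connected region; the cube at (8, 4) (footprint 24.5×14.5) is included at this height; Taking the union: the 2 present regions are separate (no shared area or edge), so areas and boundary lengths simply add and each stays a separate island — 2 connected regions. The result has 2 disconnected regions.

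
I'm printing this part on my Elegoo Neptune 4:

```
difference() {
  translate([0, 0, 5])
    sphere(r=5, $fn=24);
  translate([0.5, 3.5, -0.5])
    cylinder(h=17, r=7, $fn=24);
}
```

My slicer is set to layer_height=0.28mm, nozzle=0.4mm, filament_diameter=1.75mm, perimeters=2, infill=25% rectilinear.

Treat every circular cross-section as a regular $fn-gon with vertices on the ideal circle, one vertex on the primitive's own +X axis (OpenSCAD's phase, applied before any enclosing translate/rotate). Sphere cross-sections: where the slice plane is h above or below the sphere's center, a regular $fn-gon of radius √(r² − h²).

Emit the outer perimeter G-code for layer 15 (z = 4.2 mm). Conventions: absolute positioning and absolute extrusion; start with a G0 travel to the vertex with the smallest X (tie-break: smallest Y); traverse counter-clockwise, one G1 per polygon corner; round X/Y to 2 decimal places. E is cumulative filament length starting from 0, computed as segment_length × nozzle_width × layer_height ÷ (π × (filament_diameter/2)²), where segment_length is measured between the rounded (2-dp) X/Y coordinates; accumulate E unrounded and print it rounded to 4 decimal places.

At z = 4.2 mm: the r=5 sphere contributes a regular 24-gon of circumradius √(5²−0.8²) = 4.936; the cylinder at (0.5, 3.5): section is a regular 24-gon, circumradius r=7; Subtracting the remaining from the first: starting from the r=5 sphere, the r=7 cylinder at (0.5, 3.5) partially overlaps it — only the 65.02 mm² overlap (of its 152.19 mm²) is removed, clipping the outline — 1 connected region. The outline is a single polygon with 18 vertices. Extrusion per mm of travel: 0.4 × 0.28 / (π × 0.875²) = 0.046564. Accumulating E over each segment gives final E = 1.0345.

G0 X-4.81 Y-0.99 Z4.20
G1 X-4.77 Y-1.28 E0.0136
G1 X-4.27 Y-2.47 E0.0737
G1 X-3.49 Y-3.49 E0.1335
G1 X-2.47 Y-4.27 E0.1933
G1 X-1.28 Y-4.77 E0.2534
G1 X0.00 Y-4.94 E0.3135
G1 X1.28 Y-4.77 E0.3737
G1 X2.47 Y-4.27 E0.4338
G1 X3.49 Y-3.49 E0.4936
G1 X4.27 Y-2.47 E0.5534
G1 X4.34 Y-2.30 E0.5619
G1 X4.00 Y-2.56 E0.5818
G1 X2.31 Y-3.26 E0.6670
G1 X0.50 Y-3.50 E0.7520
G1 X-1.31 Y-3.26 E0.8371
G1 X-3.00 Y-2.56 E0.9222
G1 X-4.45 Y-1.45 E1.0073
G1 X-4.81 Y-0.99 E1.0345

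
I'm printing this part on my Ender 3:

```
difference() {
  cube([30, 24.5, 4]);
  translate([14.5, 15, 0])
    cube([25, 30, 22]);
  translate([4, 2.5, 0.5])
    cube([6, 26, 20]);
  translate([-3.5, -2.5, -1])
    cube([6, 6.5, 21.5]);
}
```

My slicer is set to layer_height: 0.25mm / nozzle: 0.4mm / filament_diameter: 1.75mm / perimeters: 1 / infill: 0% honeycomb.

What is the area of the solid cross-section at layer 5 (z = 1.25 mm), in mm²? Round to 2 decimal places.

At z = 1.25 mm: the cube (footprint 30×24.5) is included at this height (area 735.00 mm²); the cube at (14.5, 15) is present — its section is the full 25×30 rectangle (area 750.00 mm²); the 6×26 cube at (4, 2.5) contributes its full rectangle (area 156.00 mm²); the cube at (-3.5, -2.5) (footprint 6×6.5) is included at this height (area 39.00 mm²); After the difference (first − rest): starting from the 30×24.5 cube (735.00 mm²), the 25×30 cube at (14.5, 15) partially overlaps it — only the 147.25 mm² overlap (of its 750.00 mm²) is removed, clipping the outline; the 6×26 cube at (4, 2.5) partially overlaps it — only the 132.00 mm² overlap (of its 156.00 mm²) is removed, clipping the outline; the 6×6.5 cube at (-3.5, -2.5) partially overlaps it — only the 10.00 mm² overlap (of its 39.00 mm²) is removed, clipping the outline — area = 445.75 mm². Overall, the cross-section is a single solid region. Net area = 445.75 mm².

445.75 mm²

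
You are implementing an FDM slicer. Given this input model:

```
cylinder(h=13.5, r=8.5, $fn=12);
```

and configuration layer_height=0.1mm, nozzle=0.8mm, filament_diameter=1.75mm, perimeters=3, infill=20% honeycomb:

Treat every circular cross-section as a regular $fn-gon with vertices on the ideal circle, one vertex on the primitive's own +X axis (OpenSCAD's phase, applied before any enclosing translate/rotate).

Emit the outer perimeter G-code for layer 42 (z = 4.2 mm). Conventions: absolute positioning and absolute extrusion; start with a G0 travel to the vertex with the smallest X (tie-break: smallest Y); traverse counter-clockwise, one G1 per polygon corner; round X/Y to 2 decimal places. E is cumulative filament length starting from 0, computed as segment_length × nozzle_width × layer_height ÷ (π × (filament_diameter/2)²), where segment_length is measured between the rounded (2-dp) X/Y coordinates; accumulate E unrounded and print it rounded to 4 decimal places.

G0 X-8.50 Y0.00 Z4.20
G1 X-7.36 Y-4.25 E0.1464
G1 X-4.25 Y-7.36 E0.2926
G1 X0.00 Y-8.50 E0.4390
G1 X4.25 Y-7.36 E0.5853
G1 X7.36 Y-4.25 E0.7316
G1 X8.50 Y0.00 E0.8780
G1 X7.36 Y4.25 E1.0243
G1 X4.25 Y7.36 E1.1706
G1 X0.00 Y8.50 E1.3170
G1 X-4.25 Y7.36 E1.4633
G1 X-7.36 Y4.25 E1.6096
G1 X-8.50 Y0.00 E1.7560

At z = 4.2 mm: the cylinder: section is a regular 12-gon, circumradius r=8.5. The outline is a single polygon with 12 vertices. Extrusion per mm of travel: 0.8 × 0.1 / (π × 0.875²) = 0.033260. Accumulating E over each segment gives final E = 1.7560.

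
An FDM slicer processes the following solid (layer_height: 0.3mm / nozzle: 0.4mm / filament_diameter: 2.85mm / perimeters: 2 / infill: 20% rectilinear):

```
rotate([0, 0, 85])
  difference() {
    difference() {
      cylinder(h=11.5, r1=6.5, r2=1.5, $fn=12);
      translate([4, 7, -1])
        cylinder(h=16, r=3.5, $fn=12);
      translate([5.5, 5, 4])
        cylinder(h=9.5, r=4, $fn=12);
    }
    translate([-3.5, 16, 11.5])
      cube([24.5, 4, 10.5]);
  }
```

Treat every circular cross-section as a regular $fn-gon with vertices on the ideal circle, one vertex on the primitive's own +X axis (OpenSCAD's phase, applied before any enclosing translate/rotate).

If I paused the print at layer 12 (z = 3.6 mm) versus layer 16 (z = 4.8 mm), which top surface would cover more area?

Layer 12 (z = 3.6): the cone (r1=6.5→r2=1.5) has section circumradius 4.935 here — a regular 12-gon (area = (12/2)·4.935²·sin(360°/12) = 73.06 mm²); the r=3.5 cylinder at (4, 7) contributes a regular 12-gon of circumradius 3.5 (area = (12/2)·3.500²·sin(360°/12) = 36.75 mm²); the cylinder at (5.5, 5) is absent (z outside [4, 13.5]); After the difference (first − rest): starting from the cone (73.06 mm²), the r=3.5 cylinder at (4, 7) partially overlaps it — only the 0.26 mm² overlap (of its 36.75 mm²) is removed, clipping the outline — area = 72.80 mm²; the cube at (-3.5, 16) is not intersected at this z (z outside [11.5, 22]); Taking the first minus the rest: none of the subtracted shapes is present at this height, so that combined region is unchanged — area = 72.80 mm²; (whole slice rotated 85° about Z — lengths, areas and connectivity unchanged). So its area = 72.80 mm². Layer 16 (z = 4.8): the cone (r1=6.5→r2=1.5) has section circumradius 4.413 here — a regular 12-gon (area = (12/2)·4.413²·sin(360°/12) = 58.42 mm²); the r=3.5 cylinder at (4, 7) gives a regular 12-gon of circumradius 3.5 (constant along its height) (area = (12/2)·3.500²·sin(360°/12) = 36.75 mm²); the r=4 cylinder at (5.5, 5) gives a regular 12-gon of circumradius 4 (constant along its height) (area = (12/2)·4.000²·sin(360°/12) = 48.00 mm²); Subtracting the remaining from the first: starting from the cone (58.42 mm²), the r=3.5 cylinder at (4, 7) misses the remaining region (no effect); the r=4 cylinder at (5.5, 5) partially overlaps it — only the 1.92 mm² overlap (of its 48.00 mm²) is removed, clipping the outline — area = 56.51 mm²; the cube at (-3.5, 16) is absent (z outside [11.5, 22]); Taking the first minus the rest: none of the subtracted shapes is present at this height, so the result so far is unchanged — area = 56.51 mm²; (rotated 85° about Z; rotation is an isometry so areas/perimeters/island counts are preserved). So its area = 56.51 mm². Layer 12 is larger (72.80 vs 56.51 mm²).

layer 12 (z = 3.6 mm)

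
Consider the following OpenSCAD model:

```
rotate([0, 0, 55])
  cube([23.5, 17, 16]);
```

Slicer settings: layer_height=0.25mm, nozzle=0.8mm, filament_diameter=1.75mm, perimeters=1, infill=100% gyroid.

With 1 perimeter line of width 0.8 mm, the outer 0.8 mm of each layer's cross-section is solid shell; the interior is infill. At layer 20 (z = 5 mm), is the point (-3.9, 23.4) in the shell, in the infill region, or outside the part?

At z = 5 mm: the cube (footprint 23.5×17) is included at this height; (whole slice rotated 55° about Z — lengths, areas and connectivity unchanged). Overall, the cross-section is a single solid region. Undo the 55° rotation: the query point maps to (16.931, 16.616) in the un-rotated model frame. The nearest boundary edge runs (23.50, 17.00)→(0.00, 17.00); distance from the point to it = 0.38 mm. The point is inside the cross-section, 0.38 mm from the nearest boundary — within the 0.8 mm shell band (1 × 0.8).

shell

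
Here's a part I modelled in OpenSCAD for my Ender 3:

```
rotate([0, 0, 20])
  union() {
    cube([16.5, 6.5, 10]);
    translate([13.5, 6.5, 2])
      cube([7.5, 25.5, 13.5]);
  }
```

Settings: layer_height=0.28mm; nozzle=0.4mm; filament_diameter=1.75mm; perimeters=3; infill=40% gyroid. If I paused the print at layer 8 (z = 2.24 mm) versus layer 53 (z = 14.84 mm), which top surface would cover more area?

Layer 8 (z = 2.24): the 16.5×6.5 cube contributes its full rectangle (area 107.25 mm²); the 7.5×25.5 cube at (13.5, 6.5) contributes its full rectangle (area 191.25 mm²); Combining (union): the 2 present regions share edge segments without overlapping in area, so areas simply add but the touching pieces fuse into one outline (the shared edge portions become interior and drop out of the boundary) — area = 298.50 mm²; (whole slice rotated 20° about Z — lengths, areas and connectivity unchanged). So its area = 298.50 mm². Layer 53 (z = 14.84): the cube is absent (z outside [0, 10]); the cube at (13.5, 6.5) is present — its section is the full 7.5×25.5 rectangle (area 191.25 mm²); Taking the union: only the 7.5×25.5 cube at (13.5, 6.5) is present, so the union is just that shape — area = 191.25 mm²; (whole slice rotated 20° about Z — lengths, areas and connectivity unchanged). So its area = 191.25 mm². Layer 8 is larger (298.50 vs 191.25 mm²).

layer 8 (z = 2.24 mm)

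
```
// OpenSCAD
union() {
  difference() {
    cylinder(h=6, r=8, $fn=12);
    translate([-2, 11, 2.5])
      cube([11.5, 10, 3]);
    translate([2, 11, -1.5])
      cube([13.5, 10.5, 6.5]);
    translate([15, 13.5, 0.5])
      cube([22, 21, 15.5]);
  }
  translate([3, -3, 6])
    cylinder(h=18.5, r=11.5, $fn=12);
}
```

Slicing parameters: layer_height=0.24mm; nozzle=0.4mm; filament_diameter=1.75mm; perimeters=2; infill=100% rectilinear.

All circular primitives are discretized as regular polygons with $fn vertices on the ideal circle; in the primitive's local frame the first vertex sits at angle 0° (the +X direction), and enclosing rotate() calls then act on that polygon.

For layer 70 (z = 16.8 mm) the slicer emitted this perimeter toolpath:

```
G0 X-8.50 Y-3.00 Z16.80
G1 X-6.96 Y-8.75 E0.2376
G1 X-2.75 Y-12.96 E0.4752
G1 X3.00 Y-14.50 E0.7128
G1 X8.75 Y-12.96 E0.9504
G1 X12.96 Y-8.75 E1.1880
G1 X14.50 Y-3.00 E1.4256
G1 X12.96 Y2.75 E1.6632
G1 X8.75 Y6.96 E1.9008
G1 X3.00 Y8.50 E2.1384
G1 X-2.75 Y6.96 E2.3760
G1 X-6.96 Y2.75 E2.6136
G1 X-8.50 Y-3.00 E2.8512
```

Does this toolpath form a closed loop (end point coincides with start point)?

Start point (G0): (-8.50, -3.00). End point (last G1): the path returns to the start — closed.

yes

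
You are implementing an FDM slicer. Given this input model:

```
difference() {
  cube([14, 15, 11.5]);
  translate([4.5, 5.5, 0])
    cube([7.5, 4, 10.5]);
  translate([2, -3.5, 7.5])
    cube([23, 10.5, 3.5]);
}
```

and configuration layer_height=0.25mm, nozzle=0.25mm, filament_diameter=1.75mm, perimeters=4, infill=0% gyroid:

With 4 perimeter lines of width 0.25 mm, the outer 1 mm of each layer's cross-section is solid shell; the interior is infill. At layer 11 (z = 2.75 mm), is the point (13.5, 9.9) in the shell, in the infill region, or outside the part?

shell

At z = 2.75 mm: the 14×15 cube contributes its full rectangle; the cube at (4.5, 5.5) (footprint 7.5×4) is included at this height; the cube at (2, -3.5) is absent (z outside [7.5, 11]); Subtracting the remaining from the first: starting from the 14×15 cube, the 7.5×4 cube at (4.5, 5.5) lies wholly inside it (removes its full 30.00 mm² and its 23.00 mm outline becomes a hole wall) — 1 connected region with 1 hole. Overall, the cross-section is one region with 1 hole. The nearest boundary edge runs (14.00, 15.00)→(14.00, 0.00); distance from the point to it = 0.50 mm. The point is inside the cross-section, 0.50 mm from the nearest boundary — within the 1 mm shell band (4 × 0.25).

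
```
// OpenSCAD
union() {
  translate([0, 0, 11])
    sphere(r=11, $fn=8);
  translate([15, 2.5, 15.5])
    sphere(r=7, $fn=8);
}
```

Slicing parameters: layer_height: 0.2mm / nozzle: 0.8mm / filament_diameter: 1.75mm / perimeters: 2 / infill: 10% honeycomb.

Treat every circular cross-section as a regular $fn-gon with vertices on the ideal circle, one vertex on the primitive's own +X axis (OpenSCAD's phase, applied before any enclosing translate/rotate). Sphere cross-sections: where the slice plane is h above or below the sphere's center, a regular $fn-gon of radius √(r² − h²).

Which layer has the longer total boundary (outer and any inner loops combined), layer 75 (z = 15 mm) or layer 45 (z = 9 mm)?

layer 75 (z = 15 mm)

Layer 75 (z = 15): the sphere: section is a regular 8-gon, circumradius = √(r²−h²) = √(11²−4²) = 10.247 (perimeter = 2·8·10.247·sin(180°/8) = 62.74 mm); the sphere at (15, 2.5): section is a regular 8-gon, circumradius = √(r²−h²) = √(7²−0.5²) = 6.982 (perimeter = 2·8·6.982·sin(180°/8) = 42.75 mm); Taking the union: the regions partially overlap (shared area 4.70 mm²), so the edge portions inside another operand are dropped and the merged outline is re-measured after clipping — boundary = 93.84 mm. So its perimeter = 93.84 mm. Layer 45 (z = 9): the r=11 sphere contributes a regular 8-gon of circumradius √(11²−2²) = 10.817 (perimeter = 2·8·10.817·sin(180°/8) = 66.23 mm); the sphere at (15, 2.5): section is a regular 8-gon, circumradius = √(r²−h²) = √(7²−6.5²) = 2.598 (perimeter = 2·8·2.598·sin(180°/8) = 15.91 mm); Merging all regions: the 2 present regions are separate (no shared area or edge), so areas and boundary lengths simply add and each stays a separate island — boundary = 82.14 mm. So its perimeter = 82.14 mm. Layer 75 is larger (93.84 vs 82.14 mm).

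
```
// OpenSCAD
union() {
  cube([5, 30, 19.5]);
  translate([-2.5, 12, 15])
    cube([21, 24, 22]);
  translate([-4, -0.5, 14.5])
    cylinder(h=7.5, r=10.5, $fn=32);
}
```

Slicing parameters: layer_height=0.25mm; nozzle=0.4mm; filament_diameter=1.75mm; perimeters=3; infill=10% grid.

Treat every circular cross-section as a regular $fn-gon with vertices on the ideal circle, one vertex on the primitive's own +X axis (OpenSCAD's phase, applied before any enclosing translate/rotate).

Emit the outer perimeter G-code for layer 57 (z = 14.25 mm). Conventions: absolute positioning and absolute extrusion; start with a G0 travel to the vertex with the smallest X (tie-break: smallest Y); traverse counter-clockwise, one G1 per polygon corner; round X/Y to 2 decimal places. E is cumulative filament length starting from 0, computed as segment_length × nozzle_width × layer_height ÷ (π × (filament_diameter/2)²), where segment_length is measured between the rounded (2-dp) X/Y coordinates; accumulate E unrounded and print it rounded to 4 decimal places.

At z = 14.25 mm: the cube (footprint 5×30) is included at this height; the cube at (-2.5, 12) does not reach this height (z outside [15, 37]); the cylinder at (-4, -0.5) is absent (z outside [14.5, 22]); Merging all regions: only the 5×30 cube is present, so the union is just that shape — 1 connected region. The outline is a single polygon with 4 vertices. Extrusion per mm of travel: 0.4 × 0.25 / (π × 0.875²) = 0.041575. Accumulating E over each segment gives final E = 2.9103.

G0 X0.00 Y0.00 Z14.25
G1 X5.00 Y0.00 E0.2079
G1 X5.00 Y30.00 E1.4551
G1 X0.00 Y30.00 E1.6630
G1 X0.00 Y0.00 E2.9103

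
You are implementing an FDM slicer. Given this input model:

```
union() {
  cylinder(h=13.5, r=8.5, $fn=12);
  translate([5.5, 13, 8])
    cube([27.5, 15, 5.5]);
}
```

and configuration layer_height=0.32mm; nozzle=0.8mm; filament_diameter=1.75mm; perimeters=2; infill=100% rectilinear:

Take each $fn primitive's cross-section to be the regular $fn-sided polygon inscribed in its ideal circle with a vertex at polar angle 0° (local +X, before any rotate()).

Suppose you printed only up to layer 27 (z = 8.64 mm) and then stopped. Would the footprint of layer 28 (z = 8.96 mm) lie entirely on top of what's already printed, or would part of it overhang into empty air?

entirely on top

Compare the two slices. At z = 8.64: the r=8.5 cylinder gives a regular 12-gon of circumradius 8.5 (constant along its height) (area = (12/2)·8.500²·sin(360°/12) = 216.75 mm²); the 27.5×15 cube at (5.5, 13) contributes its full rectangle (area 412.50 mm²); Merging all regions: the 2 present regions are separate (no shared area or edge), so areas and boundary lengths simply add and each stays a separate island — area = 629.25 mm². At z = 8.96: the cylinder: section is a regular 12-gon, circumradius r=8.5 (area = (12/2)·8.500²·sin(360°/12) = 216.75 mm²); the cube at (5.5, 13) (footprint 27.5×15) is included at this height (area 412.50 mm²); Taking the union: the 2 present regions are separate (no shared area or edge), so areas and boundary lengths simply add and each stays a separate island — area = 629.25 mm². Checking containment: the cross-section at z = 8.96 is a subset of the cross-section at z = 8.64.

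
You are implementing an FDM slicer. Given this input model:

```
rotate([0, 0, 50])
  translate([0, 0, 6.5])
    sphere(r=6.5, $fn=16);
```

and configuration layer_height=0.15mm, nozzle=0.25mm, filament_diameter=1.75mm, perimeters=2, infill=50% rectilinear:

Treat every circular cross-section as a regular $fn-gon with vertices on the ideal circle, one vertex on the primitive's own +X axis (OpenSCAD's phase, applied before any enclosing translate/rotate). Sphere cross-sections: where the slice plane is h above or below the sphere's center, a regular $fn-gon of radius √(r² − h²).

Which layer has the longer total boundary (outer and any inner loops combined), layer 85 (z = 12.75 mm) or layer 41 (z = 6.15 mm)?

layer 41 (z = 6.15 mm)

Layer 85 (z = 12.75): the r=6.5 sphere slices to a regular 16-gon of circumradius 1.785 (√(r²−h²) with h=6.25 from center) (perimeter = 2·16·1.785·sin(180°/16) = 11.15 mm); (rotated 50° about Z; rotation is an isometry so areas/perimeters/island counts are preserved). So its perimeter = 11.15 mm. Layer 41 (z = 6.15): the r=6.5 sphere contributes a regular 16-gon of circumradius √(6.5²−0.35²) = 6.491 (perimeter = 2·16·6.491·sin(180°/16) = 40.52 mm); (rotated 50° about Z; rotation is an isometry so areas/perimeters/island counts are preserved). So its perimeter = 40.52 mm. Layer 41 is larger (40.52 vs 11.15 mm).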